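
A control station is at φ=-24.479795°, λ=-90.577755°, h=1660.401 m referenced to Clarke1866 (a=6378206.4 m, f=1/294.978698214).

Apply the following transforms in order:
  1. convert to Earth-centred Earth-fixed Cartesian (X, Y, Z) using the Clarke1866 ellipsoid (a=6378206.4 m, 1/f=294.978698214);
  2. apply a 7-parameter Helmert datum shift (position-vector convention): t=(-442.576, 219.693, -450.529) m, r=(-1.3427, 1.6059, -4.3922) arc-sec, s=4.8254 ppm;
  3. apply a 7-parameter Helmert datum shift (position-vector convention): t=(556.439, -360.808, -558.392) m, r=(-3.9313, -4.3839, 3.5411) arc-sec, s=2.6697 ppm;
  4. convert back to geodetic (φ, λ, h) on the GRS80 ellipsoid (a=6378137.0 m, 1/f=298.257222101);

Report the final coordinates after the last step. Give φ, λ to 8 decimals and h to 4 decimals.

start: φ=-24.479795°, λ=-90.577755°, h=1660.401 m
→ ECEF (a=6378206.400, f=1/294.978698214): X=-58582.8444, Y=-5809445.1254, Z=-2627277.7642
→ Helmert 7p (PV): X=-59169.8650, Y=-5809269.3204, Z=-2627702.6974
→ Helmert 7p (PV): X=-58458.0030, Y=-5809696.7360, Z=-2628158.6403
→ geod (Bowring, a=6378137.000): φ=-24.48447809°, λ=-90.57649891°, h=2281.9327 m

φ=-24.48447809°, λ=-90.57649891°, h=2281.9327 m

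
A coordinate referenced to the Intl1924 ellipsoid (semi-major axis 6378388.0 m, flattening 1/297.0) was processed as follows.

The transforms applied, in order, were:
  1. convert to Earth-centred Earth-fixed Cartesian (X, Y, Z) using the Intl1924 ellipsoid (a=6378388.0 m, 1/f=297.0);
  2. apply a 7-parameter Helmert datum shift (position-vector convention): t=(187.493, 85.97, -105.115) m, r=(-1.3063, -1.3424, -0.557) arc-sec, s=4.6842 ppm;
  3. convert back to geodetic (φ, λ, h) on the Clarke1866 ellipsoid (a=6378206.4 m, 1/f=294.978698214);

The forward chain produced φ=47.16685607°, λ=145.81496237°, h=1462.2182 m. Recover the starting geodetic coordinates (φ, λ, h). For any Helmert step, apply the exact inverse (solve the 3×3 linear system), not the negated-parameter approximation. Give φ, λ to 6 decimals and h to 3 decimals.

start: φ=47.166856°, λ=145.814962°, h=1462.218 m
→ ECEF (a=6378206.400, f=1/294.978698214): X=-3594494.0879, Y=2441443.6956, Z=4655264.1340
→ Helmert⁻¹: X=-3594641.0374, Y=2441307.0997, Z=4655386.2979
→ geod (Bowring, a=6378388.000): φ=47.16599300°, λ=145.81754100°, h=1321.9890 m

φ=47.165993°, λ=145.817541°, h=1321.989 m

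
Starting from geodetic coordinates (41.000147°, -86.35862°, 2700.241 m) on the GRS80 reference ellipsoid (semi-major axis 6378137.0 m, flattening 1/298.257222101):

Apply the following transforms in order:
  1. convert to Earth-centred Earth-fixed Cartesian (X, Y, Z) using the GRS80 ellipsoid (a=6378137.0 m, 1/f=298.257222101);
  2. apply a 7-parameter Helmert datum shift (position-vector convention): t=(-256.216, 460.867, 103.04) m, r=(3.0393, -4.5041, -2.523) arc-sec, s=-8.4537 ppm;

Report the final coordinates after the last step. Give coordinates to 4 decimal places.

start: φ=41.000147°, λ=-86.358620°, h=2700.241 m
→ ECEF (a=6378137.000, f=1/298.257222101): X=306290.7281, Y=-4812881.9101, Z=4164207.0439
→ Helmert 7p (PV): X=305882.1219, Y=-4812445.4617, Z=4164210.6522

X=305882.1219 m, Y=-4812445.4617 m, Z=4164210.6522 m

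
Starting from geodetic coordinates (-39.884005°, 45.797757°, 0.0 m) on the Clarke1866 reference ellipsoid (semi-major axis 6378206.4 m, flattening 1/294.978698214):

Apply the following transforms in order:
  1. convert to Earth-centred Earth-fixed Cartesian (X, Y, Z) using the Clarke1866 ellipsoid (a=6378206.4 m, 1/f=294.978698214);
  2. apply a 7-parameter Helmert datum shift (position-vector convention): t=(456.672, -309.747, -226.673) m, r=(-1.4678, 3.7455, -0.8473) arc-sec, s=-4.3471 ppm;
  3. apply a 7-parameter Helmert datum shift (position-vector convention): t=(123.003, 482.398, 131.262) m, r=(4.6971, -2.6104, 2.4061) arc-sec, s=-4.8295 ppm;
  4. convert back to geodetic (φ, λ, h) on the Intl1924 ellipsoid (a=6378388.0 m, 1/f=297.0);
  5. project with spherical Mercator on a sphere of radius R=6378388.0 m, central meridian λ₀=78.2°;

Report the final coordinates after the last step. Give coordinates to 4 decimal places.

E=-3607400.3943 m, N=-4848695.1640 m

start: φ=-39.884005°, λ=45.797757°, h=0.000 m
→ ECEF (a=6378206.400, f=1/294.978698214): X=3417016.6846, Y=3513520.1555, Z=-4067913.4040
→ Helmert 7p (PV): X=3417399.0677, Y=3513152.1509, Z=-4068209.4441
→ Helmert 7p (PV): X=3417516.0706, Y=3513750.0878, Z=-4067935.2840
→ geod (Bowring, a=6378388.000): φ=-39.87989564°, λ=45.79544612°, h=165.9627 m
→ merc (R=6378388.0, λ₀=78.2°): E=-3607400.3943, N=-4848695.1640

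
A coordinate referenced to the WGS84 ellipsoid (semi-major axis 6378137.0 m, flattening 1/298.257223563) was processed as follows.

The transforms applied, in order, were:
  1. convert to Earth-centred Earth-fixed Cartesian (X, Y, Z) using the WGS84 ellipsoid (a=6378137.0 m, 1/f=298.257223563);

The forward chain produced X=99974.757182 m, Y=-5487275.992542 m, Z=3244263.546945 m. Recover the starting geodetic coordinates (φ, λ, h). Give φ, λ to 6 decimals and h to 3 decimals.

start: X=99974.7572, Y=-5487275.9925, Z=3244263.5469 m
→ geod (Bowring, a=6378137.000): φ=30.75763800°, λ=-88.95622200°, h=2798.8470 m

φ=30.757638°, λ=-88.956222°, h=2798.847 m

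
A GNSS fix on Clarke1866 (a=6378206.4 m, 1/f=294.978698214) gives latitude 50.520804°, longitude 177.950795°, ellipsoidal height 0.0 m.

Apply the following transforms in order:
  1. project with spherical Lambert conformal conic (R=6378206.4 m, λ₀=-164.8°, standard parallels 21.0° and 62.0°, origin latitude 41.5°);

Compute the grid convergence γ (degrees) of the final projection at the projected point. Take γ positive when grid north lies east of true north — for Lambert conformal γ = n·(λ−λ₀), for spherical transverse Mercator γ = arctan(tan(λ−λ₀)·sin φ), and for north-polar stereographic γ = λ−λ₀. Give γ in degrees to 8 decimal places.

start: φ=50.520804°, λ=177.950795°, h=0.000 m
→ into lcc (λ₀=-164.8°): φ=50.52080400°, λ−λ₀=-17.24920500°
convergence γ = -11.69402720°

-11.69402720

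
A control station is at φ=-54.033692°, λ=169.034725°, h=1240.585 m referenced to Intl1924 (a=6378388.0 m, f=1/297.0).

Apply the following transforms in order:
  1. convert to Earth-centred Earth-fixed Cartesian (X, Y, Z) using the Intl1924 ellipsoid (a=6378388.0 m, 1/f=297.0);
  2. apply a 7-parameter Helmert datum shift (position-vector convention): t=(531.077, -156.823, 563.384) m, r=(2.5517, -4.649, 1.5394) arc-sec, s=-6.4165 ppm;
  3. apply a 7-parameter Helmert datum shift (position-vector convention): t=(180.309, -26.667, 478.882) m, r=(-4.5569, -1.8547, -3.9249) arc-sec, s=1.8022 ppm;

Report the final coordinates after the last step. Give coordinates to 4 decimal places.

X=-3685635.0581 m, Y=714077.0270 m, Z=-5139112.1599 m

start: φ=-54.033692°, λ=169.034725°, h=1240.585 m
→ ECEF (a=6378388.000, f=1/297.0): X=-3686533.7792, Y=714271.1478, Z=-5140054.9705
→ Helmert 7p (PV): X=-3685868.5274, Y=714145.8156, Z=-5139532.8594
→ Helmert 7p (PV): X=-3685635.0581, Y=714077.0270, Z=-5139112.1599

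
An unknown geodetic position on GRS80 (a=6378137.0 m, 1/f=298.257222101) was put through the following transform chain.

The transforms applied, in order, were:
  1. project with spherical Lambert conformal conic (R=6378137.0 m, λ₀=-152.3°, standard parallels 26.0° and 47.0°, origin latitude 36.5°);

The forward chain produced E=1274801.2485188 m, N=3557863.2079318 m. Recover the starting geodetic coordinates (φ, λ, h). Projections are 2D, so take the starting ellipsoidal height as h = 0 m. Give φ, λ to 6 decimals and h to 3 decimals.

φ=65.955161°, λ=-127.774380°, h=0.000 m

start: E=1274801.2485, N=3557863.2079 m
→ lcc⁻¹: φ=65.95516100°, λ=-127.77438000°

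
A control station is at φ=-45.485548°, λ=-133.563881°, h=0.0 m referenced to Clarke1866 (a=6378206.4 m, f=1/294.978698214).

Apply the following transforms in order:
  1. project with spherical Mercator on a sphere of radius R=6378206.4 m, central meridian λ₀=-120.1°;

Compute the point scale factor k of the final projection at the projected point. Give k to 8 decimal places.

start: φ=-45.485548°, λ=-133.563881°, h=0.000 m
→ into merc (λ₀=-120.1°): φ=-45.48554800°, λ−λ₀=-13.46388100°
scale k = 1.42635213

1.42635213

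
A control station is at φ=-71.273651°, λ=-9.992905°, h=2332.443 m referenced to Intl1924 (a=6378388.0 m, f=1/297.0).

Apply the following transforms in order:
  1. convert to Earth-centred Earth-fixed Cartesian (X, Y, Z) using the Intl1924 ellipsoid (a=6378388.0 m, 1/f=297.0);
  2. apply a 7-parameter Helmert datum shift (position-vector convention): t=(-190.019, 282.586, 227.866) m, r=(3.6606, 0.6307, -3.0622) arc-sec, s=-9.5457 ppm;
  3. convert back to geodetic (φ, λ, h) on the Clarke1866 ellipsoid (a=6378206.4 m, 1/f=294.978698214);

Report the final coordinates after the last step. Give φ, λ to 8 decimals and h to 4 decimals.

start: φ=-71.273651°, λ=-9.992905°, h=2332.443 m
→ ECEF (a=6378388.000, f=1/297.0): X=2023551.2360, Y=-356548.3160, Z=-6020504.5387
→ Helmert 7p (PV): X=2023318.1987, Y=-356185.5224, Z=-6020231.7178
→ geod (Bowring, a=6378206.400): φ=-71.27614799°, λ=-9.98406836°, h=2293.1810 m

φ=-71.27614799°, λ=-9.98406836°, h=2293.1810 m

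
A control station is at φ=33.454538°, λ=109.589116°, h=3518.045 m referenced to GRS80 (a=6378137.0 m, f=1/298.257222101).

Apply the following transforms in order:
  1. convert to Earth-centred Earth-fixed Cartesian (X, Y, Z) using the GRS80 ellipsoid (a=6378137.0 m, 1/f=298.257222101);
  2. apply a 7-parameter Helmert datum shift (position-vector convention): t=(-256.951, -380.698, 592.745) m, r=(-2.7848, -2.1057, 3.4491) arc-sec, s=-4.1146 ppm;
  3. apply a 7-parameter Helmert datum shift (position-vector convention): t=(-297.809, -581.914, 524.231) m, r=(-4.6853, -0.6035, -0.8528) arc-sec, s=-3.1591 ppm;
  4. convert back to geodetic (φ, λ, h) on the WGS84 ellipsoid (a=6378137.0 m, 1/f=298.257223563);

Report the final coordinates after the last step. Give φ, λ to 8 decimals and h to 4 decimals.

φ=33.46430464°, λ=109.59893506°, h=3485.3853 m

start: φ=33.454538°, λ=109.589116°, h=3518.045 m
→ ECEF (a=6378137.000, f=1/298.257222101): X=-1786931.3048, Y=5021304.2958, Z=3498067.8710
→ Helmert 7p (PV): X=-1787300.5784, Y=5020920.2843, Z=3498560.1878
→ Helmert 7p (PV): X=-1787582.2185, Y=5020409.3677, Z=3498954.0874
→ geod (Bowring, a=6378137.000): φ=33.46430464°, λ=109.59893506°, h=3485.3853 m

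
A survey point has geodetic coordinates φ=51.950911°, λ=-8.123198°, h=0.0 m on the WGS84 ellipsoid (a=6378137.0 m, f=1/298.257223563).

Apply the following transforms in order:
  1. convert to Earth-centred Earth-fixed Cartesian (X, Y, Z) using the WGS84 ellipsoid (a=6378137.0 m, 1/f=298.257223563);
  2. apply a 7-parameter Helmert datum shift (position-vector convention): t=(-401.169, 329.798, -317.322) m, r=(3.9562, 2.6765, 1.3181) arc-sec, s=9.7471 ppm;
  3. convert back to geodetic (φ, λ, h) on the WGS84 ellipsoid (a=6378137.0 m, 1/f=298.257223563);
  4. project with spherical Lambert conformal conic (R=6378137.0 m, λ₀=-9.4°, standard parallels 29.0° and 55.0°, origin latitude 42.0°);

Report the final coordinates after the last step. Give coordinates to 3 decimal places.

start: φ=51.950911°, λ=-8.123198°, h=0.000 m
→ ECEF (a=6378137.000, f=1/298.257223563): X=3899738.6396, Y=-556626.0047, Z=4999438.7713
→ Helmert 7p (PV): X=3899443.9123, Y=-556372.6025, Z=4999108.8994
→ geod (Bowring, a=6378137.000): φ=51.95140215°, λ=-8.12015477°, h=-461.6621 m
→ lcc (R=6378137.0, λ₀=-9.4°): E=86801.6122, N=1084853.0902

E=86801.612 m, N=1084853.090 m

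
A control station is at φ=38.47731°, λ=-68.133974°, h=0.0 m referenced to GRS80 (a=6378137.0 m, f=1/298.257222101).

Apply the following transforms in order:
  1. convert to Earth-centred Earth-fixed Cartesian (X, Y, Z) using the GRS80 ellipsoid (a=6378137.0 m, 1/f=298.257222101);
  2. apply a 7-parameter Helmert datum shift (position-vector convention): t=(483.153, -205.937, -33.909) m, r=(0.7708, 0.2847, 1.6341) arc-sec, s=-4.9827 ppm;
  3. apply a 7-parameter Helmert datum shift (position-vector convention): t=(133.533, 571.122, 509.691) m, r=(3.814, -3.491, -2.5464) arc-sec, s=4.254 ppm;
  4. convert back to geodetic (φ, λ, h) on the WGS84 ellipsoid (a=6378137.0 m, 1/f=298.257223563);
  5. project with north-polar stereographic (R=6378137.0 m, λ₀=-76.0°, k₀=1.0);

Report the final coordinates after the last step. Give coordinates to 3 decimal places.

start: φ=38.477310°, λ=-68.133974°, h=0.000 m
→ ECEF (a=6378137.000, f=1/298.257222101): X=1862052.5081, Y=-4639949.2956, Z=3947057.9129
→ Helmert 7p (PV): X=1862568.5901, Y=-4640132.1112, Z=3946984.4277
→ Helmert 7p (PV): X=1862585.9601, Y=-4639676.7056, Z=3947456.6329
→ geod (Bowring, a=6378137.000): φ=38.48042600°, λ=-68.12713693°, h=205.6124 m
→ stereo (R=6378137.0, λ₀=-76.0°): E=843163.3279, N=-6097562.5502

E=843163.328 m, N=-6097562.550 m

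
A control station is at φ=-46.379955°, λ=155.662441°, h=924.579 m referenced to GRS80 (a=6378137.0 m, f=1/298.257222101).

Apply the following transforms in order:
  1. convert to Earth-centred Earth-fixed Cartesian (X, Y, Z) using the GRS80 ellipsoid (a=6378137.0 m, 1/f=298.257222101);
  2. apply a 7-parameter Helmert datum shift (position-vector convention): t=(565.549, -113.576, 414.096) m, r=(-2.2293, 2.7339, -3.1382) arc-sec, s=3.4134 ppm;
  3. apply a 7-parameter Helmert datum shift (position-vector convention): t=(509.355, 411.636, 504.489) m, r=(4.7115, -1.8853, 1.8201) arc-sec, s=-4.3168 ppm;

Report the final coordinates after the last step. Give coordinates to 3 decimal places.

start: φ=-46.379955°, λ=155.662441°, h=924.579 m
→ ECEF (a=6378137.000, f=1/298.257222101): X=-4016713.3538, Y=1816786.4270, Z=-4595154.0607
→ Helmert 7p (PV): X=-4016194.7799, Y=1816690.5003, Z=-4594722.0467
→ Helmert 7p (PV): X=-4015642.1219, Y=1817163.8070, Z=-4594192.9351

X=-4015642.122 m, Y=1817163.807 m, Z=-4594192.935 m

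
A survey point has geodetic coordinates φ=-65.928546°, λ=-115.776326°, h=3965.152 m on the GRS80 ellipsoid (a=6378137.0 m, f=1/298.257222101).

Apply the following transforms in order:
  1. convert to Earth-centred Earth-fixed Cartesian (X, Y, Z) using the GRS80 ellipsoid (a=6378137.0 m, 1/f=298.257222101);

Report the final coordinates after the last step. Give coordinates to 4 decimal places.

X=-1135153.2254 m, Y=-2350655.4224 m, Z=-5804322.6310 m

start: φ=-65.928546°, λ=-115.776326°, h=3965.152 m
→ ECEF (a=6378137.000, f=1/298.257222101): X=-1135153.2254, Y=-2350655.4224, Z=-5804322.6310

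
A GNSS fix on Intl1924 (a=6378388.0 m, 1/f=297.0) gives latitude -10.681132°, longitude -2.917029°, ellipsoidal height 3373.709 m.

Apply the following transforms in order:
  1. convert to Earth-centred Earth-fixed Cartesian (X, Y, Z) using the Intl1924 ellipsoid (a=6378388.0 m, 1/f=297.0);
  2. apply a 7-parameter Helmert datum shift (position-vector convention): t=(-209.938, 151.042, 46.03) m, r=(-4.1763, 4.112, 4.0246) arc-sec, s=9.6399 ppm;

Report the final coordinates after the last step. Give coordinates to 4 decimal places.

X=6263621.0188 m, Y=-318929.8858 m, Z=-1175086.8511 m

start: φ=-10.681132°, λ=-2.917029°, h=3373.709 m
→ ECEF (a=6378388.000, f=1/297.0): X=6263787.7713, Y=-319176.2791, Z=-1175003.1435
→ Helmert 7p (PV): X=6263621.0188, Y=-318929.8858, Z=-1175086.8511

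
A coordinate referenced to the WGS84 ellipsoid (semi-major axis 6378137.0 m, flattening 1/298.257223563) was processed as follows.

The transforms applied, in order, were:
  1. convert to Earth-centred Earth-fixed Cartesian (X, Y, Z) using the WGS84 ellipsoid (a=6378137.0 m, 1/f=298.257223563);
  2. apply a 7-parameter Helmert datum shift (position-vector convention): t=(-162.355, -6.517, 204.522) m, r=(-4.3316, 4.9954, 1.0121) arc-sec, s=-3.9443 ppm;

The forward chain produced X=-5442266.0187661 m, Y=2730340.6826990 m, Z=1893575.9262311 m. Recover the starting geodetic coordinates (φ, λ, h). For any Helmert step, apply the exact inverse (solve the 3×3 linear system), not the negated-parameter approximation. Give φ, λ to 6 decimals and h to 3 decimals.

start: X=-5442266.0188, Y=2730340.6827, Z=1893575.9262 m
→ Helmert⁻¹: X=-5442157.5847, Y=2730344.9129, Z=1893304.4098
→ geod (Bowring, a=6378137.000): φ=17.38279100°, λ=153.35695800°, h=-0.7110 m

φ=17.382791°, λ=153.356958°, h=-0.711 m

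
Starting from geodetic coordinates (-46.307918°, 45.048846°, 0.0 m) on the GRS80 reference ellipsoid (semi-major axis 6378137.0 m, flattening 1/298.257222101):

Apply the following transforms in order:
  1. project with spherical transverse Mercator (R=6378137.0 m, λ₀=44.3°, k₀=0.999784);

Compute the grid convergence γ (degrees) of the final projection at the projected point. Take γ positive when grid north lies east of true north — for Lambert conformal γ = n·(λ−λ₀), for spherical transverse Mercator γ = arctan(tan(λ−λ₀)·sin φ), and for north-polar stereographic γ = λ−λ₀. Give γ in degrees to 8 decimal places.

-0.54147726

start: φ=-46.307918°, λ=45.048846°, h=0.000 m
→ into tm (λ₀=44.3°): φ=-46.30791800°, λ−λ₀=0.74884600°
convergence γ = -0.54147726°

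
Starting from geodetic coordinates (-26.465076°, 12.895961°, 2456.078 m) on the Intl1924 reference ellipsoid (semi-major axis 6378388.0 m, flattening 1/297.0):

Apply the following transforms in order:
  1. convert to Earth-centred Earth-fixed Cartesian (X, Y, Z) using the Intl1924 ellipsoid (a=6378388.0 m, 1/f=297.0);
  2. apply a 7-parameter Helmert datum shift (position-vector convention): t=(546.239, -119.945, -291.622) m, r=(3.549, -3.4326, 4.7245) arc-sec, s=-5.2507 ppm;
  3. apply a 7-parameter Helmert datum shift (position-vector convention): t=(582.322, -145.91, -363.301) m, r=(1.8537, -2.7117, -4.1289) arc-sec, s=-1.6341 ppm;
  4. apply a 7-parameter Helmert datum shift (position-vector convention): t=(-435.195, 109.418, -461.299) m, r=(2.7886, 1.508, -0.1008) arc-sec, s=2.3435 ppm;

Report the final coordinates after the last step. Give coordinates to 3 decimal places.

start: φ=-26.465076°, λ=12.895961°, h=2456.078 m
→ ECEF (a=6378388.000, f=1/297.0): X=5571811.9453, Y=1275701.9142, Z=-2826414.6945
→ Helmert 7p (PV): X=5572346.7447, Y=1275751.5238, Z=-2826576.8022
→ Helmert 7p (PV): X=5572982.6583, Y=1275517.3874, Z=-2826850.7613
→ Helmert 7p (PV): X=5572540.4798, Y=1275665.2888, Z=-2827342.1847

X=5572540.480 m, Y=1275665.289 m, Z=-2827342.185 m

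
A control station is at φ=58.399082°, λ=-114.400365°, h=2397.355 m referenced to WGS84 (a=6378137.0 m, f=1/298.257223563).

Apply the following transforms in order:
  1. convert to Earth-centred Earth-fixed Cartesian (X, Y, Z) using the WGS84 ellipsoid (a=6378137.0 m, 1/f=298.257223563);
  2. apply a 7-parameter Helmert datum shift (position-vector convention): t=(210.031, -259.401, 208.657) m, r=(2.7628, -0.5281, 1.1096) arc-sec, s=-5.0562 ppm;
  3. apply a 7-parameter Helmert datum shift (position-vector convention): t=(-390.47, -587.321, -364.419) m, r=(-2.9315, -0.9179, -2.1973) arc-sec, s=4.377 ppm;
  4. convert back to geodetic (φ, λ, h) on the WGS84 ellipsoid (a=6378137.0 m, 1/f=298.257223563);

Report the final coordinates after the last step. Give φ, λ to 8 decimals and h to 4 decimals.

start: φ=58.399082°, λ=-114.400365°, h=2397.355 m
→ ECEF (a=6378137.000, f=1/298.257223563): X=-1384556.2856, Y=-3052185.7064, Z=5411203.1478
→ Helmert 7p (PV): X=-1384336.6892, Y=-3052509.6027, Z=5411340.0177
→ Helmert 7p (PV): X=-1384789.8175, Y=-3053018.6294, Z=5411036.5071
→ geod (Bowring, a=6378137.000): φ=58.39176324°, λ=-114.39811897°, h=2703.4979 m

φ=58.39176324°, λ=-114.39811897°, h=2703.4979 m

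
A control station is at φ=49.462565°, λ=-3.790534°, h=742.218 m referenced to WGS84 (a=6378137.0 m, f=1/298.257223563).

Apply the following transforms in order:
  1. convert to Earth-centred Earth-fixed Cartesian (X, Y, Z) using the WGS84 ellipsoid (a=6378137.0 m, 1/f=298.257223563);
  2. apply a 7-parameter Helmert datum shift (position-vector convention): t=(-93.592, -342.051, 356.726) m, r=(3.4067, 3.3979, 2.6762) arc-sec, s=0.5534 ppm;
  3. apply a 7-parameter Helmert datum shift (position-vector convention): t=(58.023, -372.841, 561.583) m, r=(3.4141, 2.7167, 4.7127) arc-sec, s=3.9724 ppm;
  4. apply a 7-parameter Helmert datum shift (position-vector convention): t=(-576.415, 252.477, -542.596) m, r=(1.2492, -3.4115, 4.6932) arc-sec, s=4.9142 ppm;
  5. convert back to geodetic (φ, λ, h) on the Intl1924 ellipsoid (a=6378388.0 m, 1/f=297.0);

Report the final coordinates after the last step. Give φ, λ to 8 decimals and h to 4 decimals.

start: φ=49.462565°, λ=-3.790534°, h=742.218 m
→ ECEF (a=6378137.000, f=1/298.257223563): X=4144869.2125, Y=-274614.1101, Z=4824715.9003
→ Helmert 7p (PV): X=4144860.9572, Y=-274982.2209, Z=4825002.4803
→ Helmert 7p (PV): X=4145005.2781, Y=-275341.3167, Z=4825524.0867
→ Helmert 7p (PV): X=4144375.6856, Y=-275025.1048, Z=4825072.0930
→ geod (Bowring, a=6378388.000): φ=49.46863699°, λ=-3.79664118°, h=512.2617 m

φ=49.46863699°, λ=-3.79664118°, h=512.2617 m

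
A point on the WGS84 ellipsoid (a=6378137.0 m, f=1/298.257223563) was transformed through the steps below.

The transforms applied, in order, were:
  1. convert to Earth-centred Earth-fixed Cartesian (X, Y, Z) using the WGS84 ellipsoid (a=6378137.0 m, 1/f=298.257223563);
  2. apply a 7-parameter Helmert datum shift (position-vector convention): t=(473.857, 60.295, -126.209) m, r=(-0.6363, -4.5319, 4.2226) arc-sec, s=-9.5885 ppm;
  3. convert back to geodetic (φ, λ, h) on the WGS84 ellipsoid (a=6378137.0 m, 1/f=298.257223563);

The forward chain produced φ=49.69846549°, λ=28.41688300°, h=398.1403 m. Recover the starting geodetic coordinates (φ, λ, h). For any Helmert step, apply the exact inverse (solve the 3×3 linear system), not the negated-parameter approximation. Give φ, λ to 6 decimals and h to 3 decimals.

start: φ=49.698465°, λ=28.416883°, h=398.140 m
→ ECEF (a=6378137.000, f=1/298.257223563): X=3635673.7400, Y=1967186.1803, Z=4841467.0263
→ Helmert⁻¹: X=3635381.3838, Y=1967055.3890, Z=4841565.8535
→ geod (Bowring, a=6378137.000): φ=49.70123000°, λ=28.41721700°, h=266.9460 m

φ=49.701230°, λ=28.417217°, h=266.946 m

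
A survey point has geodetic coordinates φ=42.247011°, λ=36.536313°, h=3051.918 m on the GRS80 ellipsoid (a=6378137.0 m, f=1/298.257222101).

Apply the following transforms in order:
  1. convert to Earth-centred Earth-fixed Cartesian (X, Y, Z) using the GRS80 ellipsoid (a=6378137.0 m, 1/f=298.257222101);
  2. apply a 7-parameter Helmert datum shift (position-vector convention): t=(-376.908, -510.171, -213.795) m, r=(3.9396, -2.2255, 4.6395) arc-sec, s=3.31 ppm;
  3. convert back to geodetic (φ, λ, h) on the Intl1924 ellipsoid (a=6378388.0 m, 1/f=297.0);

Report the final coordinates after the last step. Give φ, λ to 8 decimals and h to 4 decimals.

φ=42.25122329°, λ=36.53489340°, h=2270.9296 m

start: φ=42.247011°, λ=36.536313°, h=3051.918 m
→ ECEF (a=6378137.000, f=1/298.257222101): X=3801146.3209, Y=2816430.2457, Z=4268005.6909
→ Helmert 7p (PV): X=3800672.5947, Y=2815933.3783, Z=4267900.8289
→ geod (Bowring, a=6378388.000): φ=42.25122329°, λ=36.53489340°, h=2270.9296 m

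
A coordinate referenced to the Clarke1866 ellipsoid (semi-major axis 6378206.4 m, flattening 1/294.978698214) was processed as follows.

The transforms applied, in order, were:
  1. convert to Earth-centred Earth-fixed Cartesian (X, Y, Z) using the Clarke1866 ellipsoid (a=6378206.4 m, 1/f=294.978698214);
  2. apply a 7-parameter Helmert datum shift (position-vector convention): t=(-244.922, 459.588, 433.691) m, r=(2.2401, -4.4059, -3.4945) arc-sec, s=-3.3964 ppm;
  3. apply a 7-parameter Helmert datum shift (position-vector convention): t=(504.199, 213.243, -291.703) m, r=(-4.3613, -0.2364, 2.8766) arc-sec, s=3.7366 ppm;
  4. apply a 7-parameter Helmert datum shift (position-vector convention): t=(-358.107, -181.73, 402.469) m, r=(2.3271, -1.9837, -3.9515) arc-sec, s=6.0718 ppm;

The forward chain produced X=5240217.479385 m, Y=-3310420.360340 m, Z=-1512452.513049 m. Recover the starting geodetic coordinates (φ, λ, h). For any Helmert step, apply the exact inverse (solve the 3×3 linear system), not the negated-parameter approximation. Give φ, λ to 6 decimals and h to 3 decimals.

φ=-13.808261°, λ=-32.284302°, h=3586.603 m

start: X=5240217.4794, Y=-3310420.3603, Z=-1512452.5130 m
→ Helmert⁻¹: X=5240592.6309, Y=-3310135.2034, Z=-1512858.8512
→ Helmert⁻¹: X=5240020.9512, Y=-3310377.1716, Z=-1512637.4971
→ Helmert⁻¹: X=5240307.4403, Y=-3310775.6576, Z=-1513152.3062
→ geod (Bowring, a=6378206.400): φ=-13.80826100°, λ=-32.28430200°, h=3586.6030 m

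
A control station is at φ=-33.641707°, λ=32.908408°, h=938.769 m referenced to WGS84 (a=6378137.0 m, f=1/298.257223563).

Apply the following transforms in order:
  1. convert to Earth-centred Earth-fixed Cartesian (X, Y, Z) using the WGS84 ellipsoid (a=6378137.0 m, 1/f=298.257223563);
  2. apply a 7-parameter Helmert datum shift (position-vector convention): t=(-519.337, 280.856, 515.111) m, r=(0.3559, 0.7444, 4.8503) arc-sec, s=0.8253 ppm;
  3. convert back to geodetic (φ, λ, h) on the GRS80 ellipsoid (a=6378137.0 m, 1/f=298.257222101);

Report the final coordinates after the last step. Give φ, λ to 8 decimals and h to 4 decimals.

start: φ=-33.641707°, λ=32.908408°, h=938.769 m
→ ECEF (a=6378137.000, f=1/298.257223563): X=4463129.6714, Y=2888257.2207, Z=-3513950.1261
→ Helmert 7p (PV): X=4462533.4190, Y=2888651.4737, Z=-3513449.0388
→ geod (Bowring, a=6378137.000): φ=-33.63937627°, λ=32.91546704°, h=422.7892 m

φ=-33.63937627°, λ=32.91546704°, h=422.7892 m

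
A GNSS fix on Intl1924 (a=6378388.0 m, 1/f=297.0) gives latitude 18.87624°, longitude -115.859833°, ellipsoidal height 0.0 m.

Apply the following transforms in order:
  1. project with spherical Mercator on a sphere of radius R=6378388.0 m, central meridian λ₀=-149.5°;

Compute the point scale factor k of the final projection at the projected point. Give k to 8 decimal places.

1.05683712

start: φ=18.876240°, λ=-115.859833°, h=0.000 m
→ into merc (λ₀=-149.5°): φ=18.87624000°, λ−λ₀=33.64016700°
scale k = 1.05683712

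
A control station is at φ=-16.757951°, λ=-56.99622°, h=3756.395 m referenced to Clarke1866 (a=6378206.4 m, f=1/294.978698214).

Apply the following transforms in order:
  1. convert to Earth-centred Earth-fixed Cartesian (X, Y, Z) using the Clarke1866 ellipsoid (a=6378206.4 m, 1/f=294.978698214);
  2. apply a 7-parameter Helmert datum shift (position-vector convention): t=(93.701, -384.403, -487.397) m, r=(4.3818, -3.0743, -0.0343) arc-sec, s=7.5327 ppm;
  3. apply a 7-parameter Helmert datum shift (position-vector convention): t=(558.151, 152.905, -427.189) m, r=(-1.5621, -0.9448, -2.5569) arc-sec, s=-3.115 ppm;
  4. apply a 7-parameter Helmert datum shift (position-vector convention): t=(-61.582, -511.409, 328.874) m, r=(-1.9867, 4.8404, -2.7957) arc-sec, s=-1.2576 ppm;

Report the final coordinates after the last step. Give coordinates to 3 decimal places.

X=3329984.810 m, Y=-5127117.472 m, Z=-1828797.765 m

start: φ=-16.757951°, λ=-56.996220°, h=3756.395 m
→ ECEF (a=6378206.400, f=1/294.978698214): X=3329525.2066, Y=-5126278.7719, Z=-1828172.3098
→ Helmert 7p (PV): X=3329670.3839, Y=-5126663.5061, Z=-1828732.7534
→ Helmert 7p (PV): X=3330162.9885, Y=-5126549.7561, Z=-1829100.1689
→ Helmert 7p (PV): X=3329984.8104, Y=-5127117.4722, Z=-1828797.7654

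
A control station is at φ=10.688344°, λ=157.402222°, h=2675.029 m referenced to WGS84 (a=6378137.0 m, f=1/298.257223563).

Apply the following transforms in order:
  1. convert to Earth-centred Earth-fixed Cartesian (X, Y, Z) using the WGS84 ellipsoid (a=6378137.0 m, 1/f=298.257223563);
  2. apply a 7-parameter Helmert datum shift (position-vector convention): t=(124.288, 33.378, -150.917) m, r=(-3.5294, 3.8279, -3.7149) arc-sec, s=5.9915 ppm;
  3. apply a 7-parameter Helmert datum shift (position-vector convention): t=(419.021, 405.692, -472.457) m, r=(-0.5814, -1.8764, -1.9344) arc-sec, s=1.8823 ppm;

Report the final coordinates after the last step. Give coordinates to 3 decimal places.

X=-5788813.091 m, Y=2410266.223 m, Z=1175037.182 m

start: φ=10.688344°, λ=157.402222°, h=2675.029 m
→ ECEF (a=6378137.000, f=1/298.257223563): X=-5789387.9375, Y=2409626.1867, Z=1175644.5472
→ Helmert 7p (PV): X=-5789233.1202, Y=2409798.3881, Z=1175566.8839
→ Helmert 7p (PV): X=-5788813.0908, Y=2410266.2225, Z=1175037.1821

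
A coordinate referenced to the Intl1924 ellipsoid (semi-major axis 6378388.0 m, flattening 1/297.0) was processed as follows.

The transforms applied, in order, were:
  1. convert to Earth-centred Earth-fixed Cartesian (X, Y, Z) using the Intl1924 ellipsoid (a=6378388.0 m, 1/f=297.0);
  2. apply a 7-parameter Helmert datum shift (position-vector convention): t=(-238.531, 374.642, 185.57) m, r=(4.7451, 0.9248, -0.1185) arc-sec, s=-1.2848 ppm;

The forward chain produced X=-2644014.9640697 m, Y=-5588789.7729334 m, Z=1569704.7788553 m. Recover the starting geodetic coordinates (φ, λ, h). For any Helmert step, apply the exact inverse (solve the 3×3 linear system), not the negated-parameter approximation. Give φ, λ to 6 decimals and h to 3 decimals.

start: X=-2644014.9641, Y=-5588789.7729, Z=1569704.7789 m
→ Helmert⁻¹: X=-2643783.6564, Y=-5589137.0054, Z=1569637.9493
→ geod (Bowring, a=6378388.000): φ=14.33707200°, λ=-115.31517000°, h=1931.5740 m

φ=14.337072°, λ=-115.315170°, h=1931.574 m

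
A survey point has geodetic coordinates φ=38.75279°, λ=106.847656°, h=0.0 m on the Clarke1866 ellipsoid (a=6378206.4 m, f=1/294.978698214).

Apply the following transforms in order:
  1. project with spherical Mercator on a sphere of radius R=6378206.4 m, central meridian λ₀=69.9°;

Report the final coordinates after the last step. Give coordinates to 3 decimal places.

start: φ=38.752790°, λ=106.847656°, h=0.000 m
→ merc (R=6378206.4, λ₀=69.9°): E=4113039.0051, N=4686373.4607

E=4113039.005 m, N=4686373.461 m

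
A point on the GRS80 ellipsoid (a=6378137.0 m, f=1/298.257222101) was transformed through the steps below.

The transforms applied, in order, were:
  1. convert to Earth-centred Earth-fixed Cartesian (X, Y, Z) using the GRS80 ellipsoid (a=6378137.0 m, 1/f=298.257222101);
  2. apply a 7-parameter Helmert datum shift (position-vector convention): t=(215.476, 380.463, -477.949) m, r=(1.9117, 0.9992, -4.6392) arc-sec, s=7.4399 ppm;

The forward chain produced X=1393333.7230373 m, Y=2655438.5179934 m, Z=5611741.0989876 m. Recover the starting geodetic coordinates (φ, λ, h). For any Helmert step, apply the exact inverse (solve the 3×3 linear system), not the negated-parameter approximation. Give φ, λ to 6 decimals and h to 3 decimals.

φ=62.045730°, λ=62.316057°, h=1418.932 m

start: X=1393333.7230, Y=2655438.5180, Z=5611741.0990 m
→ Helmert⁻¹: X=1393020.9781, Y=2655121.6474, Z=5612159.4339
→ geod (Bowring, a=6378137.000): φ=62.04573000°, λ=62.31605700°, h=1418.9320 m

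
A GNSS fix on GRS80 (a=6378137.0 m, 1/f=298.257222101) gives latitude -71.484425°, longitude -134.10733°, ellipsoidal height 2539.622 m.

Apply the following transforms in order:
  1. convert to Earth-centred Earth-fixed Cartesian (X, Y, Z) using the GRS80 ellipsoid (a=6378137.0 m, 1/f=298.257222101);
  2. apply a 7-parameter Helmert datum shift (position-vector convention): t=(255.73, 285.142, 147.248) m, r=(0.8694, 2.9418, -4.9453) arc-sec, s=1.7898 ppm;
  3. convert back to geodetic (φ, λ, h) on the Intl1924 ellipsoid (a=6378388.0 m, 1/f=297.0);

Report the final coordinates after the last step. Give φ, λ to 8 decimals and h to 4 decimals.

start: φ=-71.484425°, λ=-134.107330°, h=2539.622 m
→ ECEF (a=6378137.000, f=1/298.257222101): X=-1414550.6480, Y=-1459329.4105, Z=-6028070.9081
→ Helmert 7p (PV): X=-1414418.4119, Y=-1458987.5577, Z=-6027920.4254
→ geod (Bowring, a=6378388.000): φ=-71.48735820°, λ=-134.11136150°, h=2120.8875 m

φ=-71.48735820°, λ=-134.11136150°, h=2120.8875 m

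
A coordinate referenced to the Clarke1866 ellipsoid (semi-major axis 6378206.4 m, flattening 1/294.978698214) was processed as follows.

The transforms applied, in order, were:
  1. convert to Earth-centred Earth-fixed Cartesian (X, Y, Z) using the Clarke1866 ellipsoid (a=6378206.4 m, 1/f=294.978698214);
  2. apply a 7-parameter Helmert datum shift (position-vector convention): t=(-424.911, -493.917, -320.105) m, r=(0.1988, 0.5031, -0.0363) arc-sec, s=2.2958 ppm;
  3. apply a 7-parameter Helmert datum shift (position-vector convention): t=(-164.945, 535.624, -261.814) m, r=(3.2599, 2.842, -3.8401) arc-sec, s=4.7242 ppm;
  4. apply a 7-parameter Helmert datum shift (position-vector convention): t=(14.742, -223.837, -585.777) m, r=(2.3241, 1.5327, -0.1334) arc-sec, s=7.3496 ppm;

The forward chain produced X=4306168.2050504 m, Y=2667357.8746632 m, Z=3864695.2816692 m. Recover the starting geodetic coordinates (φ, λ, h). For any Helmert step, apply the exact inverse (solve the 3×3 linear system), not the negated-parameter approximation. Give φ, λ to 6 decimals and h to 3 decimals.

start: X=4306168.2051, Y=2667357.8747, Z=3864695.2817 m
→ Helmert⁻¹: X=4306091.3678, Y=2667608.4430, Z=3865254.5906
→ Helmert⁻¹: X=4306133.0525, Y=2667201.4803, Z=3865515.3213
→ Helmert⁻¹: X=4306538.1779, Y=2667693.7567, Z=3865834.4840
→ geod (Bowring, a=6378206.400): φ=37.53561200°, λ=31.77622800°, h=2181.2870 m

φ=37.535612°, λ=31.776228°, h=2181.287 m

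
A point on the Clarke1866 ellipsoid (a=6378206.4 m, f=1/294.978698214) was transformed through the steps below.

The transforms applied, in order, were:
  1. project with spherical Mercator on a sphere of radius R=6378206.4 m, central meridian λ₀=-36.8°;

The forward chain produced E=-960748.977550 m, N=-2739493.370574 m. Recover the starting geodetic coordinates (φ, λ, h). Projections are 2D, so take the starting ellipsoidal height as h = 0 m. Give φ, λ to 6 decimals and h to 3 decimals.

start: E=-960748.9776, N=-2739493.3706 m
→ merc⁻¹: φ=-23.88551300°, λ=-45.43046100°

φ=-23.885513°, λ=-45.430461°, h=0.000 m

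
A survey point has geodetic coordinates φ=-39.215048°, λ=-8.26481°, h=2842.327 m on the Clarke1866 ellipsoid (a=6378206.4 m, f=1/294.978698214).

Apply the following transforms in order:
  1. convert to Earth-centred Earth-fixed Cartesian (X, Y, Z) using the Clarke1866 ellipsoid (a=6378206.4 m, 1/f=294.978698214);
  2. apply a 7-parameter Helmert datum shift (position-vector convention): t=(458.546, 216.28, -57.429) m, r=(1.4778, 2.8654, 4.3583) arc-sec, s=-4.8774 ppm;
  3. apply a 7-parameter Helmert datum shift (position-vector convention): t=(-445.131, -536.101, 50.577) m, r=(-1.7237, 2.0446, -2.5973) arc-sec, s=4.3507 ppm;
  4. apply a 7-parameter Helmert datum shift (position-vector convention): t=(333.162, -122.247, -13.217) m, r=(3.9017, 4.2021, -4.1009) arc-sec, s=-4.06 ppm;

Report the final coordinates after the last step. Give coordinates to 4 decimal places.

start: φ=-39.215048°, λ=-8.264810°, h=2842.327 m
→ ECEF (a=6378206.400, f=1/294.978698214): X=4899182.1658, Y=-711640.6349, Z=-4012442.8672
→ Helmert 7p (PV): X=4899576.1132, Y=-711288.6192, Z=-4012553.8828
→ Helmert 7p (PV): X=4899103.5675, Y=-711923.0428, Z=-4012563.3864
→ Helmert 7p (PV): X=4899320.9399, Y=-712063.9004, Z=-4012673.5850

X=4899320.9399 m, Y=-712063.9004 m, Z=-4012673.5850 m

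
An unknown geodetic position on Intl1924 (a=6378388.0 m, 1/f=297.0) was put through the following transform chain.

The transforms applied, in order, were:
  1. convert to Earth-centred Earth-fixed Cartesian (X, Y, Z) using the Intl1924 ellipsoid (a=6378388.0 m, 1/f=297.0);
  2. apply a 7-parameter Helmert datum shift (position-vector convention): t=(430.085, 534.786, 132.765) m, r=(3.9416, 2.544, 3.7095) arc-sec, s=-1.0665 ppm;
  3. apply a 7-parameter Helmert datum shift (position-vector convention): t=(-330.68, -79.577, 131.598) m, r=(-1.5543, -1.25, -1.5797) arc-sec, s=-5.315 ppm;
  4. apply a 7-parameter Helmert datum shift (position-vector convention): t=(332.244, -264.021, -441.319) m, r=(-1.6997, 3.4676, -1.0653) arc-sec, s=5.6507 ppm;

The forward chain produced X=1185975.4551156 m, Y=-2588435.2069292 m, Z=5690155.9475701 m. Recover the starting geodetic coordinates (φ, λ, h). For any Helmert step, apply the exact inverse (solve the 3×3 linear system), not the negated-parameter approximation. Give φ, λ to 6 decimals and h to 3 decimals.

φ=63.573663°, λ=-65.395622°, h=1701.763 m

start: X=1185975.4551, Y=-2588435.2069, Z=5690155.9476 m
→ Helmert⁻¹: X=1185554.2124, Y=-2588197.3304, Z=5690563.7140
→ Helmert⁻¹: X=1185945.5022, Y=-2588165.3067, Z=5690435.6708
→ Helmert⁻¹: X=1185399.9443, Y=-2588615.4322, Z=5690373.0617
→ geod (Bowring, a=6378388.000): φ=63.57366300°, λ=-65.39562200°, h=1701.7630 m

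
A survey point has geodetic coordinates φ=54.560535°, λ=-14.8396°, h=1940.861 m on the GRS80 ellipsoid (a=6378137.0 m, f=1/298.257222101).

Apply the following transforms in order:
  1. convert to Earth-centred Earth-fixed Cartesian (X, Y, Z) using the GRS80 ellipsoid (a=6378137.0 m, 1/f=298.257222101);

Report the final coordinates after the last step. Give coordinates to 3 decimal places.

start: φ=54.560535°, λ=-14.839600°, h=1940.861 m
→ ECEF (a=6378137.000, f=1/298.257222101): X=3584020.7955, Y=-949589.6426, Z=5174751.4501

X=3584020.795 m, Y=-949589.643 m, Z=5174751.450 m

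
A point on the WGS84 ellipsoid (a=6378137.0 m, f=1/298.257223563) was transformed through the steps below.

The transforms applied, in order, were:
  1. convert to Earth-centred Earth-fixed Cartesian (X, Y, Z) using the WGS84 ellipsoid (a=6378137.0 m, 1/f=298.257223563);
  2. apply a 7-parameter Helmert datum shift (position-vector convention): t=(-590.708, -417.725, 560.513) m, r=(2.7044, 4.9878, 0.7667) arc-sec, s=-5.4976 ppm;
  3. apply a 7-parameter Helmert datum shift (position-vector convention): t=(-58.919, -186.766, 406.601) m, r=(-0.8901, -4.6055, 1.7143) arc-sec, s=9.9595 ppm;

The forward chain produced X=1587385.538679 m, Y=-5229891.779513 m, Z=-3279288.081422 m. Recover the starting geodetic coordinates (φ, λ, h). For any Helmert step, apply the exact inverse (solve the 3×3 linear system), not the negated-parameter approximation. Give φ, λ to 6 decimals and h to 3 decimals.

start: X=1587385.5387, Y=-5229891.7795, Z=-3279288.0814 m
→ Helmert⁻¹: X=1587311.9533, Y=-5229651.9681, Z=-3279720.0279
→ Helmert⁻¹: X=1587971.2734, Y=-5229311.9017, Z=-3280191.6120
→ geod (Bowring, a=6378137.000): φ=-31.14250500°, λ=-73.10817700°, h=1479.7980 m

φ=-31.142505°, λ=-73.108177°, h=1479.798 m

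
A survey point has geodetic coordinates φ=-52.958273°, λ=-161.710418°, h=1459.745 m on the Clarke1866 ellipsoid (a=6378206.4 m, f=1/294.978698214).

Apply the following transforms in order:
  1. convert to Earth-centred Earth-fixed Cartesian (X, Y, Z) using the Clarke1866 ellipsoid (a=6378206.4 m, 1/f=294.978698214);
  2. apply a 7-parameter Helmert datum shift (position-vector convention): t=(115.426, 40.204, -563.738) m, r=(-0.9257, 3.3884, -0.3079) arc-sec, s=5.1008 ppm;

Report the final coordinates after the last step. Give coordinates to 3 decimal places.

start: φ=-52.958273°, λ=-161.710418°, h=1459.745 m
→ ECEF (a=6378206.400, f=1/294.978698214): X=-3656837.1289, Y=-1208645.6539, Z=-5068709.3151
→ Helmert 7p (PV): X=-3656825.4261, Y=-1208628.9043, Z=-5069233.4105

X=-3656825.426 m, Y=-1208628.904 m, Z=-5069233.410 m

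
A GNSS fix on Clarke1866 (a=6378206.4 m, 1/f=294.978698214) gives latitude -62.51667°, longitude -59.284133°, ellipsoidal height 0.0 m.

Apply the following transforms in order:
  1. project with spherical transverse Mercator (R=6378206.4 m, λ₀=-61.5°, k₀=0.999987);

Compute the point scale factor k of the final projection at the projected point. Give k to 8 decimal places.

1.00014623

start: φ=-62.516670°, λ=-59.284133°, h=0.000 m
→ into tm (λ₀=-61.5°): φ=-62.51667000°, λ−λ₀=2.21586700°
scale k = 1.00014623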